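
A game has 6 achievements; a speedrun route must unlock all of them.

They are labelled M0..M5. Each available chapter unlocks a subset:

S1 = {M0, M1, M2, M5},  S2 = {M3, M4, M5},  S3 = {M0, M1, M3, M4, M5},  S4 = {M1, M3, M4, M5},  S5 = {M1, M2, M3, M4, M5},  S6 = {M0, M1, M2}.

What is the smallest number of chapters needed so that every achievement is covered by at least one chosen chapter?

S2 and S6 together: S2 ∪ S6 = {M0, M1, M2, M3, M4, M5} — every achievement is covered.
No single chapter has all 6 achievements (the largest, S3, has 5), so 2 is optimal.

2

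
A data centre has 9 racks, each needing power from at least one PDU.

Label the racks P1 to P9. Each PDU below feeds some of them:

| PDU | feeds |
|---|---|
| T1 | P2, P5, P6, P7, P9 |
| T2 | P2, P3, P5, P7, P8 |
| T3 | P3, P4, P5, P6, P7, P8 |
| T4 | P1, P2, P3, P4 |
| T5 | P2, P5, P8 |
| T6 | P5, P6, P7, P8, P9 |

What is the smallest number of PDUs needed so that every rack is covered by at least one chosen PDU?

Take {T4, T6}. Their union is {P1, P2, P3, P4, P5, P6, P7, P8, P9}, which is all 9 racks.
No single PDU has all 9 racks (the largest, T3, has 6), so 2 is optimal.

2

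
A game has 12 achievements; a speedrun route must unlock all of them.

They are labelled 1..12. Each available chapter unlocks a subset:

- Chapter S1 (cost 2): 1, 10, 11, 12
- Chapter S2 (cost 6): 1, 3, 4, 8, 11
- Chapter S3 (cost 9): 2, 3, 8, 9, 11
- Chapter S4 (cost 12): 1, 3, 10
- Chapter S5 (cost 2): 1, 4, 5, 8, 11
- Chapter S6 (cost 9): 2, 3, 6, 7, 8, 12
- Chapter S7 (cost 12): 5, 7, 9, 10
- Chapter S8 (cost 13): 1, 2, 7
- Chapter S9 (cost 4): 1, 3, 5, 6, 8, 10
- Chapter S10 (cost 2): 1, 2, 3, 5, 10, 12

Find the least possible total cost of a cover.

S5, S7, S9, S10 together cover every achievement (S5 ∪ S7 ∪ S9 ∪ S10 = {1, 2, 3, 4, 5, 6, 7, 8, 9, 10, 11, 12}); total cost 2 + 12 + 4 + 2 = 20.
No covering selection has total cost below 20.

20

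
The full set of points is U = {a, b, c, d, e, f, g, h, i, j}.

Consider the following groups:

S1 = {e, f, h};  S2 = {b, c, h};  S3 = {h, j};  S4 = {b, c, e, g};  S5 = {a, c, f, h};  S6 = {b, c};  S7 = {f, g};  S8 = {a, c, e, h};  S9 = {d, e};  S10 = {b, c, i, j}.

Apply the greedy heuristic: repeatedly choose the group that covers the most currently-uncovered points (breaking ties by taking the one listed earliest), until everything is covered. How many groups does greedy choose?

Greedy: pick S4 (covers 4 new) → pick S5 (covers 3 new) → pick S10 (covers 2 new) → pick S9 (covers 1 new). Total picks: 4.

4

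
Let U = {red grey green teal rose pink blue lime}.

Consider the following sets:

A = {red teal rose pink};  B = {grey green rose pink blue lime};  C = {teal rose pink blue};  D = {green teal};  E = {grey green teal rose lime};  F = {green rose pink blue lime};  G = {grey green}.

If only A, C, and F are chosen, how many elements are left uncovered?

Union of A, C, F = {red, green, teal, rose, pink, blue, lime}.
Not covered: grey — 1 element.

1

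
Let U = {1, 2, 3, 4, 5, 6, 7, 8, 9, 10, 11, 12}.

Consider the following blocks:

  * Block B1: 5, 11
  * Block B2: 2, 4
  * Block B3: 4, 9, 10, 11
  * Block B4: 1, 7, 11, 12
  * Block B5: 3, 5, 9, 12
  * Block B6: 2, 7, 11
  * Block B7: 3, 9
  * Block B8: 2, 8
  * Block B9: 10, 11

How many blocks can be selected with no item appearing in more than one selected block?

3

B7, B8, B9 are pairwise disjoint (B7={3,9}; B8={2,8}; B9={10,11}).
Every remaining block overlaps one of these, and no 4 of the listed blocks are pairwise disjoint, so 3 is the maximum.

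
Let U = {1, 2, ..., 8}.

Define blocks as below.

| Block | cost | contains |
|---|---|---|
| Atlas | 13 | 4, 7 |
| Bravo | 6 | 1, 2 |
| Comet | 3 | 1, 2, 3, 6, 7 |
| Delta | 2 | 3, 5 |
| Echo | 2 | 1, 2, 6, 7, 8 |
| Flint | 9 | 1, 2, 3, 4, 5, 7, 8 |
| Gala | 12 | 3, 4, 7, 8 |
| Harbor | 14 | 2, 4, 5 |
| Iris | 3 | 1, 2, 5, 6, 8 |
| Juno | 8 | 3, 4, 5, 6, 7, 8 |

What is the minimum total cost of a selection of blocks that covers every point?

Echo, Juno together cover every point (Echo ∪ Juno = {1, 2, 3, 4, 5, 6, 7, 8}); total cost 2 + 8 = 10.
The greedy pick Echo, Delta, Juno costs 12; no covering selection beats 10.

10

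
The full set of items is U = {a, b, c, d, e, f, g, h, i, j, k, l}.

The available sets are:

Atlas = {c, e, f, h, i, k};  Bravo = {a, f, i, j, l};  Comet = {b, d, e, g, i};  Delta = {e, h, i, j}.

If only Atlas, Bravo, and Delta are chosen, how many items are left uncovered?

3

Union of Atlas, Bravo, Delta = {a, c, e, f, h, i, j, k, l}.
Not covered: b, d, g — 3 items.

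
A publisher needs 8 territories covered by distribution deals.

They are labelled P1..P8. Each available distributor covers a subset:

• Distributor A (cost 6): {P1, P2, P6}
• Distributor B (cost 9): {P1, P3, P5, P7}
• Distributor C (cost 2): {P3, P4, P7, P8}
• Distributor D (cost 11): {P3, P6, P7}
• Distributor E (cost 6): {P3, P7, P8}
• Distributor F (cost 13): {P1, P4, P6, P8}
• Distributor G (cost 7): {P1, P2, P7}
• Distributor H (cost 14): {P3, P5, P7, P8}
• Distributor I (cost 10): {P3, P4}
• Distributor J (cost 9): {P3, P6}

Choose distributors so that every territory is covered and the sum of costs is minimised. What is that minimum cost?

A, B, C together cover every territory (A ∪ B ∪ C = {P1, P2, P3, P4, P5, P6, P7, P8}); total cost 6 + 9 + 2 = 17.
No covering selection has total cost below 17.

17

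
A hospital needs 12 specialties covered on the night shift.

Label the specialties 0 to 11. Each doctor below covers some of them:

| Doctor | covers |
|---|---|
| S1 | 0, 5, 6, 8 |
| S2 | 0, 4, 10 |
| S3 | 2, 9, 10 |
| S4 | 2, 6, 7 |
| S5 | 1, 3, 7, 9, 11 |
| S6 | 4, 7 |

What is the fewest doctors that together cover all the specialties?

Take {S1, S2, S4, S5}. Their union is {0, 1, 2, 3, 4, 5, 6, 7, 8, 9, 10, 11}, which is all 12 specialties.
No 3 of the 6 doctors cover everything (all 20 combinations miss at least one specialty), so 4 is optimal.

4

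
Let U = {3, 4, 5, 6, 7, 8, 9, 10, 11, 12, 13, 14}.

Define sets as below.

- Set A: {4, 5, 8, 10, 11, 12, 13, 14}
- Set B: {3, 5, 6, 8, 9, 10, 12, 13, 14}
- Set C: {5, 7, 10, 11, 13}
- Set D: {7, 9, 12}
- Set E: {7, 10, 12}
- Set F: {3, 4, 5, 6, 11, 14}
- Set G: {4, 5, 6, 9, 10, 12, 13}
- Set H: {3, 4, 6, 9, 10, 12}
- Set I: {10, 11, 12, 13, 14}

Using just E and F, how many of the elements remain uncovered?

Union of E, F = {3, 4, 5, 6, 7, 10, 11, 12, 14}.
Not covered: 8, 9, 13 — 3 elements.

3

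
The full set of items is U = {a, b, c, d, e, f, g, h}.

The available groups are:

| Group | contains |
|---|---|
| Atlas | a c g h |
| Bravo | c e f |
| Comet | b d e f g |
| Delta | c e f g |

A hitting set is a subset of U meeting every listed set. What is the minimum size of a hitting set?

2

Take T = {f, g}. Each listed group contains at least one of these, so T is a hitting set of size 2.
No single item lies in every group, so at least 2 are needed and 2 is optimal.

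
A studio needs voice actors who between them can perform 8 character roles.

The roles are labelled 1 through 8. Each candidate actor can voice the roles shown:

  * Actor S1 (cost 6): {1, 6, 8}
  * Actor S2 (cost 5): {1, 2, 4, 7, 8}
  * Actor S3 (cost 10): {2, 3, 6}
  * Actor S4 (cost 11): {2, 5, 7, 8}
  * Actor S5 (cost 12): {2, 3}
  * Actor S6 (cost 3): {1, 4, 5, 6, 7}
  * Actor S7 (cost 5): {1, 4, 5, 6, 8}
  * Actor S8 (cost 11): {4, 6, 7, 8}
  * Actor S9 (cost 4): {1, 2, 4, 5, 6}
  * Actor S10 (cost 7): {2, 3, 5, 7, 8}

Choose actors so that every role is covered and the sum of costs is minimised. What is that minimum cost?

S6, S10 together cover every role (S6 ∪ S10 = {1, 2, 3, 4, 5, 6, 7, 8}); total cost 3 + 7 = 10.
No covering selection has total cost below 10.

10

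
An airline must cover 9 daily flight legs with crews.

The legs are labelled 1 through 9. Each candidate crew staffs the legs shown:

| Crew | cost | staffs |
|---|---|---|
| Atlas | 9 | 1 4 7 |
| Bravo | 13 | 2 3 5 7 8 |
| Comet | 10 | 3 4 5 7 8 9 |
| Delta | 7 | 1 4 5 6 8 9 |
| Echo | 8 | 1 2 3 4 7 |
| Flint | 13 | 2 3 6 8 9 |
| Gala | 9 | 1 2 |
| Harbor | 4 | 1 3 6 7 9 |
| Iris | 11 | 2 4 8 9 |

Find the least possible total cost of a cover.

Delta, Echo together cover every leg (Delta ∪ Echo = {1, 2, 3, 4, 5, 6, 7, 8, 9}); total cost 7 + 8 = 15.
The greedy pick Harbor, Delta, Echo costs 19; no covering selection beats 15.

15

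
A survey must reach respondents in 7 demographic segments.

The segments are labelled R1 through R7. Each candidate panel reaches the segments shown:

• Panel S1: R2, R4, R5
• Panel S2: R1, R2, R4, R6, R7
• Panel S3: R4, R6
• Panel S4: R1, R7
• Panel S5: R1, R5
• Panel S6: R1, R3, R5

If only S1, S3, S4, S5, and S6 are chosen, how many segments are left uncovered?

Union of S1, S3, S4, S5, S6 = {R1, R2, R3, R4, R5, R6, R7} — that's every segment, so 0 are uncovered.

0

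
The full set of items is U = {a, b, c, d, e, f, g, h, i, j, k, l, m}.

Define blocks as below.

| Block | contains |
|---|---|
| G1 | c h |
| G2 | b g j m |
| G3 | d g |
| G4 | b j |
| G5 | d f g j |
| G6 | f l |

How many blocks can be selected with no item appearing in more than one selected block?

4

G1, G3, G4, G6 are pairwise disjoint (G1={c,h}; G3={d,g}; G4={b,j}; G6={f,l}).
Every remaining block overlaps one of these, and no 5 of the listed blocks are pairwise disjoint, so 4 is the maximum.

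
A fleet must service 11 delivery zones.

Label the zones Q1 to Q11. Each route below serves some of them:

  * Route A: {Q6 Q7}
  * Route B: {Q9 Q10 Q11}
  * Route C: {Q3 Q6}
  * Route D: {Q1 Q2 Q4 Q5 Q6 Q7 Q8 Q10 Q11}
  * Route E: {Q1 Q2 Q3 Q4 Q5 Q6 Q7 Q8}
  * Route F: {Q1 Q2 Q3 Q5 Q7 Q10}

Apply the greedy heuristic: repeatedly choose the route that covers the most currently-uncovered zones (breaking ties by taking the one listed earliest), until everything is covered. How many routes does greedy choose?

Greedy: pick D (covers 9 new) → pick B (covers 1 new) → pick C (covers 1 new). Total picks: 3.
(The true minimum cover uses only 2 routes, so greedy is not optimal here.)

3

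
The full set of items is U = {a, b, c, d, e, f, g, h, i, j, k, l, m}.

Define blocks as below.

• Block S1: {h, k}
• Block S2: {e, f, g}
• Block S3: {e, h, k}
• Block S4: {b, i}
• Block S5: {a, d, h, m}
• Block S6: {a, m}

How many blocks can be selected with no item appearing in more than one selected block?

4

S1, S2, S4, S6 are pairwise disjoint (S1={h,k}; S2={e,f,g}; S4={b,i}; S6={a,m}).
Every remaining block overlaps one of these, and no 5 of the listed blocks are pairwise disjoint, so 4 is the maximum.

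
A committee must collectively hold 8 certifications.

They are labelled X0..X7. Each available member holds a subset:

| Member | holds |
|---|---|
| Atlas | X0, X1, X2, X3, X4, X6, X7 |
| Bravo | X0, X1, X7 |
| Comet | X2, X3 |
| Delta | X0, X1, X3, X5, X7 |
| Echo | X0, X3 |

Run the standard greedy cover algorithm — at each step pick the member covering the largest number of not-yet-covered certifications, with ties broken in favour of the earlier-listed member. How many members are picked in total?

2

Greedy: pick Atlas (covers 7 new) → pick Delta (covers 1 new). Total picks: 2.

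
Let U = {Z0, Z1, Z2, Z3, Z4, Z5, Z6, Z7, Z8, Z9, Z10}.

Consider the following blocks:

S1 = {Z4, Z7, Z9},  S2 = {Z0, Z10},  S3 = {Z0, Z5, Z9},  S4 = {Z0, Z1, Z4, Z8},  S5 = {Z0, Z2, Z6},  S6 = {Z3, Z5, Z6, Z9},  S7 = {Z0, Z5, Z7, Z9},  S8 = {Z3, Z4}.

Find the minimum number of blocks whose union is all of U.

Take {S2, S4, S5, S6, S7}. Their union is {Z0, Z1, Z2, Z3, Z4, Z5, Z6, Z7, Z8, Z9, Z10}, which is all 11 points.
No 4 of the 8 blocks cover everything (all 70 combinations miss at least one point), so 5 is optimal.

5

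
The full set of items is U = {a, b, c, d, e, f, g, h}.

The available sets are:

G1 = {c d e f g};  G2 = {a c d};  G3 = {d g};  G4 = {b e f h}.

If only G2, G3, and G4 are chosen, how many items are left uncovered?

0

Union of G2, G3, G4 = {a, b, c, d, e, f, g, h} — that's every item, so 0 are uncovered.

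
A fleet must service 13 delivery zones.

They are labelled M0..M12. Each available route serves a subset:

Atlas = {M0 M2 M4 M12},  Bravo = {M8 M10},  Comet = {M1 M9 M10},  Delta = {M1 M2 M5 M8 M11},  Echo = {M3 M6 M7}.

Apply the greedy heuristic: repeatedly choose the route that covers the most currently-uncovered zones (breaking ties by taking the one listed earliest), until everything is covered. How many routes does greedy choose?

4

Greedy: pick Delta (covers 5 new) → pick Atlas (covers 3 new) → pick Echo (covers 3 new) → pick Comet (covers 2 new). Total picks: 4.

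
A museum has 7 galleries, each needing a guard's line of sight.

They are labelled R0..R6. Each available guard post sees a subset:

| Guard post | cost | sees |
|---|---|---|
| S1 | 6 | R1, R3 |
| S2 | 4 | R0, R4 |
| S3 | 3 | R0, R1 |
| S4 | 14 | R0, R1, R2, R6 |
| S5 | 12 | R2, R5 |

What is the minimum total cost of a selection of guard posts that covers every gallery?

S1, S2, S4, S5 together cover every gallery (S1 ∪ S2 ∪ S4 ∪ S5 = {R0, R1, R2, R3, R4, R5, R6}); total cost 6 + 4 + 14 + 12 = 36.
The greedy pick S3, S2, S1, S5, S4 costs 39; no covering selection beats 36.

36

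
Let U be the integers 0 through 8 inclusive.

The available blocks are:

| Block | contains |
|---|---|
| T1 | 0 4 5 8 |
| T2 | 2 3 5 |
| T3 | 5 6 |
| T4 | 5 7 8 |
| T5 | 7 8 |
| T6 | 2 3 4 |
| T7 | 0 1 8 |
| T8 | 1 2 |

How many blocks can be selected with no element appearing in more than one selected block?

T3, T5, T6 are pairwise disjoint (T3={5,6}; T5={7,8}; T6={2,3,4}).
Every remaining block overlaps one of these, and no 4 of the listed blocks are pairwise disjoint, so 3 is the maximum.

3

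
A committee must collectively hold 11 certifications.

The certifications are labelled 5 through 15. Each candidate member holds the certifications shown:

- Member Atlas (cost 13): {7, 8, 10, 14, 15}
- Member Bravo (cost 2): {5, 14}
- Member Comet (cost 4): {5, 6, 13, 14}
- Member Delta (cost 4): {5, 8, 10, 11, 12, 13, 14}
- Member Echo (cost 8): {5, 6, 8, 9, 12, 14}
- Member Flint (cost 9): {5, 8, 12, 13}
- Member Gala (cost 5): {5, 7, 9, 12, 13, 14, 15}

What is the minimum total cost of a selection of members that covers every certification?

Comet, Delta, Gala together cover every certification (Comet ∪ Delta ∪ Gala = {5, 6, 7, 8, 9, 10, 11, 12, 13, 14, 15}); total cost 4 + 4 + 5 = 13.
No covering selection has total cost below 13.

13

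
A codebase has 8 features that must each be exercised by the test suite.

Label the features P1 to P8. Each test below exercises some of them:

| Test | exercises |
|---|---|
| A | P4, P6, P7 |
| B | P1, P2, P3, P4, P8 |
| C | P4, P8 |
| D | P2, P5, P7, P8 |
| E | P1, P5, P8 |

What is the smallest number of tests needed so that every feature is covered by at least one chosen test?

3

A and B and E together: A ∪ B ∪ E = {P1, P2, P3, P4, P5, P6, P7, P8} — every feature is covered.
Only B contains P3, so B is forced; the remaining 3 features need at least 2 more tests (each remaining test adds at most 2) — so at least 3 tests are needed, and 3 is optimal.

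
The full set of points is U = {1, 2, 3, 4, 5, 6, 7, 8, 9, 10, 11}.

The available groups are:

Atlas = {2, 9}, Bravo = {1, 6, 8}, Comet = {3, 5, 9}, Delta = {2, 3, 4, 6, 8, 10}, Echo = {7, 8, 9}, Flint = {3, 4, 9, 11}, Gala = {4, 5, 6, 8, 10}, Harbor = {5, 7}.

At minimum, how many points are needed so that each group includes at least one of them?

H = {6, 7, 9} meets every group (each contains at least one member of H), and |H| = 3.
The groups Bravo, Flint, Harbor are pairwise disjoint, so any hitting set needs a separate point for each — at least 3. Hence 3 is optimal.

3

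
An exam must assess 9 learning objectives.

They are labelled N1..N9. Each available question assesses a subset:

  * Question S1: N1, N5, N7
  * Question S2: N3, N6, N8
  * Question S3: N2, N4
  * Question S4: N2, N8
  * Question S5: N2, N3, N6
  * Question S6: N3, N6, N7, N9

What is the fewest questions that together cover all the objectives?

Take {S1, S3, S4, S6}. Their union is {N1, N2, N3, N4, N5, N6, N7, N8, N9}, which is all 9 objectives.
Only S6 contains N9, so S6 is forced; the remaining 5 objectives need at least 3 more questions (each remaining question adds at most 2) — so at least 4 questions are needed, and 4 is optimal.

4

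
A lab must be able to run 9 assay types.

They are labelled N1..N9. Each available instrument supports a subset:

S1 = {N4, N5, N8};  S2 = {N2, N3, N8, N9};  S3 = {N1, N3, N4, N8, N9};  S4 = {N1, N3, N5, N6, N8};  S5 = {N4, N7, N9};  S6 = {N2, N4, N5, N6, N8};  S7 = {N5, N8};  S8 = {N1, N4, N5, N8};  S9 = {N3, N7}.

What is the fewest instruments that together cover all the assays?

S3 and S6 and S9 together: S3 ∪ S6 ∪ S9 = {N1, N2, N3, N4, N5, N6, N7, N8, N9} — every assay is covered.
No 2 of the 9 instruments cover everything (all 36 combinations miss at least one assay), so 3 is optimal.

3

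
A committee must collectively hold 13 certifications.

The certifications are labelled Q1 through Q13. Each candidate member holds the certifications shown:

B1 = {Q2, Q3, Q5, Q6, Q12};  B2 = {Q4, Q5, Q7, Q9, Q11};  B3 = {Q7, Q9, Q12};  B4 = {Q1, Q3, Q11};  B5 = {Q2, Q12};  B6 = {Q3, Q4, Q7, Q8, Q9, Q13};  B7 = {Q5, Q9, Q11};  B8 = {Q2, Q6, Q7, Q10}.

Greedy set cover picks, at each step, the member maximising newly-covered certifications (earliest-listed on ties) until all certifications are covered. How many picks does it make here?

4

Greedy: pick B6 (covers 6 new) → pick B1 (covers 4 new) → pick B4 (covers 2 new) → pick B8 (covers 1 new). Total picks: 4.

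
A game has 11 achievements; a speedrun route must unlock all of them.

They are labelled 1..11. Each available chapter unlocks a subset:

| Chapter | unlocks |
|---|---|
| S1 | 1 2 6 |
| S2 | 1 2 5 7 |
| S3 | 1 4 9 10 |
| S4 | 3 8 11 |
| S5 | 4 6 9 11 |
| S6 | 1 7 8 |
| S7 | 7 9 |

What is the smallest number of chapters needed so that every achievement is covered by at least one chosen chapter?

Take {S1, S2, S3, S4}. Their union is {1, 2, 3, 4, 5, 6, 7, 8, 9, 10, 11}, which is all 11 achievements.
Only S3 contains 10, so S3 is forced; the remaining 7 achievements need at least 3 more chapters (each remaining chapter adds at most 3) — so at least 4 chapters are needed, and 4 is optimal.

4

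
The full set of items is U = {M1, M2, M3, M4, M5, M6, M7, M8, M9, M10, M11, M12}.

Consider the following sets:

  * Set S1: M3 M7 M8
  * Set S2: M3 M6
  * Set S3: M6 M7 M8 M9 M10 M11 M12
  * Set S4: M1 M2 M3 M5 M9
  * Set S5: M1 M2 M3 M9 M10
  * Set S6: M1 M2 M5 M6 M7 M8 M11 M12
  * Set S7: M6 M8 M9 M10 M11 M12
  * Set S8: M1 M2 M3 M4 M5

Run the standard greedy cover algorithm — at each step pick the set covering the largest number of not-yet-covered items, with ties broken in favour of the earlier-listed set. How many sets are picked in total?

Greedy: pick S6 (covers 8 new) → pick S5 (covers 3 new) → pick S8 (covers 1 new). Total picks: 3.
(The true minimum cover uses only 2 sets, so greedy is not optimal here.)

3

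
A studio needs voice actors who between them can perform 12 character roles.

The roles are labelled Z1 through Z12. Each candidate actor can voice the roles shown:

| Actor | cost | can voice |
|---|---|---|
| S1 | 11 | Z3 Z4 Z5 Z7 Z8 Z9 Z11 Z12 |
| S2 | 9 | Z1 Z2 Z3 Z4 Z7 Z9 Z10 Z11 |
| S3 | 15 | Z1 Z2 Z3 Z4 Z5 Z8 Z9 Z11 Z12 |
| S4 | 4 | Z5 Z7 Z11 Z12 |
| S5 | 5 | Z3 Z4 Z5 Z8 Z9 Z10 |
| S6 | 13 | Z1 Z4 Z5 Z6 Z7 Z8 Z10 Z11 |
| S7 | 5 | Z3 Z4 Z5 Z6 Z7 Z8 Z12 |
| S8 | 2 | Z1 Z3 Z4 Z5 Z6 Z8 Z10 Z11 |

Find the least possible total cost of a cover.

S2, S7 together cover every role (S2 ∪ S7 = {Z1, Z2, Z3, Z4, Z5, Z6, Z7, Z8, Z9, Z10, Z11, Z12}); total cost 9 + 5 = 14.
The greedy pick S8, S4, S2 costs 15; no covering selection beats 14.

14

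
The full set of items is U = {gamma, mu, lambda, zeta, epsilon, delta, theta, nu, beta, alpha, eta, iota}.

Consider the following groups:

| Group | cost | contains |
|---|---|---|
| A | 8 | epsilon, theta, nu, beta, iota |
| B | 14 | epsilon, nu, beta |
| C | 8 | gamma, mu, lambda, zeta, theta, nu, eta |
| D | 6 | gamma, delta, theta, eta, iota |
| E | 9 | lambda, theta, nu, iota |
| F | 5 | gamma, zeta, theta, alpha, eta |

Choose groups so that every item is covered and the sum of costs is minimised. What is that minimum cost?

27

A, C, D, F together cover every item (A ∪ C ∪ D ∪ F = {gamma, mu, lambda, zeta, epsilon, delta, theta, nu, beta, alpha, eta, iota}); total cost 8 + 8 + 6 + 5 = 27.
No covering selection has total cost below 27.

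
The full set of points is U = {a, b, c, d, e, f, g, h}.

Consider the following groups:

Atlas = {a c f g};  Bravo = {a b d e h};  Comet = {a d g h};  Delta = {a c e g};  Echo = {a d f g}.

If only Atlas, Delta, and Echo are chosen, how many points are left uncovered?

Union of Atlas, Delta, Echo = {a, c, d, e, f, g}.
Not covered: b, h — 2 points.

2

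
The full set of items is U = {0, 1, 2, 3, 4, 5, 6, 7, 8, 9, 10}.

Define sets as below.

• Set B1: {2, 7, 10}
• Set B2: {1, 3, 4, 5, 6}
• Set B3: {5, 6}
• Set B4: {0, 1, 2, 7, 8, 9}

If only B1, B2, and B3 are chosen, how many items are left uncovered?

3

Union of B1, B2, B3 = {1, 2, 3, 4, 5, 6, 7, 10}.
Not covered: 0, 8, 9 — 3 items.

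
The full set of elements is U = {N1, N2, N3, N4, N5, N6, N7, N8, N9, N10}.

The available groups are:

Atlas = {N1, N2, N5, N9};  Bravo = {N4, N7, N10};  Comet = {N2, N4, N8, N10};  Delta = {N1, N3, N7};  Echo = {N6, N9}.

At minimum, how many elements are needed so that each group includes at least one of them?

3

The 3 elements {N2, N7, N9} hit every group.
The groups Comet, Delta, Echo are pairwise disjoint, so any hitting set needs a separate element for each — at least 3. Hence 3 is optimal.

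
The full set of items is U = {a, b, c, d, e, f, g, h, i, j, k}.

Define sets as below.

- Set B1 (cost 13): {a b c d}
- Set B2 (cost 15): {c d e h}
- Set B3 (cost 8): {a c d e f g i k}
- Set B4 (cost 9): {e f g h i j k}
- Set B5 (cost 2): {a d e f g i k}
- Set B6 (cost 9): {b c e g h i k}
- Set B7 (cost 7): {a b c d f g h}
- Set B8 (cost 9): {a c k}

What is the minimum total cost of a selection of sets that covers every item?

B4, B7 together cover every item (B4 ∪ B7 = {a, b, c, d, e, f, g, h, i, j, k}); total cost 9 + 7 = 16.
The greedy pick B5, B7, B4 costs 18; no covering selection beats 16.

16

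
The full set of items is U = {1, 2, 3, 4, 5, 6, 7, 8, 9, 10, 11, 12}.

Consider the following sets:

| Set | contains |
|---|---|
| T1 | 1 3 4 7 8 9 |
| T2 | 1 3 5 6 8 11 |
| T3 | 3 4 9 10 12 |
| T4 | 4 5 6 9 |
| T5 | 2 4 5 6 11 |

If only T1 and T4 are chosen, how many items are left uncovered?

Union of T1, T4 = {1, 3, 4, 5, 6, 7, 8, 9}.
Not covered: 2, 10, 11, 12 — 4 items.

4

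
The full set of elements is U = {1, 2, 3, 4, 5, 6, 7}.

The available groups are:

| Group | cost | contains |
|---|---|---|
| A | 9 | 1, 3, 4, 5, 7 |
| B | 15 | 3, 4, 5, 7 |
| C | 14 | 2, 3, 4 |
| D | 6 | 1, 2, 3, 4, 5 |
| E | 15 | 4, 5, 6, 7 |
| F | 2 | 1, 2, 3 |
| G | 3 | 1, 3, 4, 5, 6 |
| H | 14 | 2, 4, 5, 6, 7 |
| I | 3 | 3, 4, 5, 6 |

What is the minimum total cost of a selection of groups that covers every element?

14

A, F, I together cover every element (A ∪ F ∪ I = {1, 2, 3, 4, 5, 6, 7}); total cost 9 + 2 + 3 = 14.
No covering selection has total cost below 14.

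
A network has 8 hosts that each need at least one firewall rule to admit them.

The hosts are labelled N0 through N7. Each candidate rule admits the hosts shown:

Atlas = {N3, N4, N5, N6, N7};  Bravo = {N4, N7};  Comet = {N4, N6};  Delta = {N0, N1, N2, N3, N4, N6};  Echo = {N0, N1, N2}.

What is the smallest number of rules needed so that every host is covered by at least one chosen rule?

2

Take {Atlas, Delta}. Their union is {N0, N1, N2, N3, N4, N5, N6, N7}, which is all 8 hosts.
No single rule has all 8 hosts (the largest, Delta, has 6), so 2 is optimal.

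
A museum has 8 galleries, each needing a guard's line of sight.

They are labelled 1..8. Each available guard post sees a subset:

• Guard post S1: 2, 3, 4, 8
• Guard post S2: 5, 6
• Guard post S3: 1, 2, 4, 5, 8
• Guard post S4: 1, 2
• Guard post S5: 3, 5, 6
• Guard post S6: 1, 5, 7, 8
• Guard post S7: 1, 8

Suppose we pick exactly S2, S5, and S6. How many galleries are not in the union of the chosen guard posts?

2

Union of S2, S5, S6 = {1, 3, 5, 6, 7, 8}.
Not covered: 2, 4 — 2 galleries.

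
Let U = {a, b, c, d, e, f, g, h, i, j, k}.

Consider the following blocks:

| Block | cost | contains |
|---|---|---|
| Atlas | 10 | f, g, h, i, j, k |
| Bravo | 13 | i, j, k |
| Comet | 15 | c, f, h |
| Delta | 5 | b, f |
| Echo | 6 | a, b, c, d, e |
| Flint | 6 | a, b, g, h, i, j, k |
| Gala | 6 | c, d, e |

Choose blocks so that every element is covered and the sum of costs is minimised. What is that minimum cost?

16

Atlas, Echo together cover every element (Atlas ∪ Echo = {a, b, c, d, e, f, g, h, i, j, k}); total cost 10 + 6 = 16.
The greedy pick Flint, Echo, Delta costs 17; no covering selection beats 16.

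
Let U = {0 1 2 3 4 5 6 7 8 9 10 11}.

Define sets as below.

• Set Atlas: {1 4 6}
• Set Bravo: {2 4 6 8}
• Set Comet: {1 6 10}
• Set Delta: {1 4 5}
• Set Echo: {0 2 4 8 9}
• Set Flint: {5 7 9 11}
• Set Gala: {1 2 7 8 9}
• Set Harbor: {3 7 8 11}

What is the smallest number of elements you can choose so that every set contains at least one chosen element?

3

H = {5, 6, 8} meets every set (each contains at least one member of H), and |H| = 3.
No choice of 2 elements meets every set, so 3 is the minimum.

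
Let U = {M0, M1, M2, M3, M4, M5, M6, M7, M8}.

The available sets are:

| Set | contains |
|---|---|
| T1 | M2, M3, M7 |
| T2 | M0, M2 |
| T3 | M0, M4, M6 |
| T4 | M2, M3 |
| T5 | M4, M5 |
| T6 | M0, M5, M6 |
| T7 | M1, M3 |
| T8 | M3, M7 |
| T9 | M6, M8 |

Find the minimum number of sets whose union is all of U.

5

T1, T3, T5, T7, and T9 cover everything between them: the union {M0, M1, M2, M3, M4, M5, M6, M7, M8} is all of U.
No 4 of the 9 sets cover everything (all 126 combinations miss at least one element), so 5 is optimal.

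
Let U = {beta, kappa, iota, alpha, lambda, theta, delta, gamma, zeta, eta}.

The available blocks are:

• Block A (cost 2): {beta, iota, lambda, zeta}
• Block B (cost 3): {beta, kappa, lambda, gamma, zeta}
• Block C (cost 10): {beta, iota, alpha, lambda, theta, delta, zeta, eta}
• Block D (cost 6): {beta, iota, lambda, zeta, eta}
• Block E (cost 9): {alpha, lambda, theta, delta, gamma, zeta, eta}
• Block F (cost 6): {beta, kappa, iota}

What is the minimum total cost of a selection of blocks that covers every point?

13

B, C together cover every point (B ∪ C = {beta, kappa, iota, alpha, lambda, theta, delta, gamma, zeta, eta}); total cost 3 + 10 = 13.
The greedy pick A, B, E costs 14; no covering selection beats 13.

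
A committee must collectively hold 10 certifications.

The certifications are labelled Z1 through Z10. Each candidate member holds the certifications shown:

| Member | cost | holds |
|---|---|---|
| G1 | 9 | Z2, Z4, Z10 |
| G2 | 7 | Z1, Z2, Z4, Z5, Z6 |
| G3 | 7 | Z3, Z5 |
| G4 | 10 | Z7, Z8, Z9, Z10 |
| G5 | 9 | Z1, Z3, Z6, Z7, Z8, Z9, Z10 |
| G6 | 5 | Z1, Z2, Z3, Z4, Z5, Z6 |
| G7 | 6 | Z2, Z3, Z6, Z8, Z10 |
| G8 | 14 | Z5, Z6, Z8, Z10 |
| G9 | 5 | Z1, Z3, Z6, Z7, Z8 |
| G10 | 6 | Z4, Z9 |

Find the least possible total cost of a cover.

G5, G6 together cover every certification (G5 ∪ G6 = {Z1, Z2, Z3, Z4, Z5, Z6, Z7, Z8, Z9, Z10}); total cost 9 + 5 = 14.
No covering selection has total cost below 14.

14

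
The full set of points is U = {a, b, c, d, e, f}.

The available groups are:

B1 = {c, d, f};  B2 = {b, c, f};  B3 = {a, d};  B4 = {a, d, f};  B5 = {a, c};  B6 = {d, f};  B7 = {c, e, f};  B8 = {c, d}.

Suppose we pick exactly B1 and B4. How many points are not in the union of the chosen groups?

2

Union of B1, B4 = {a, c, d, f}.
Not covered: b, e — 2 points.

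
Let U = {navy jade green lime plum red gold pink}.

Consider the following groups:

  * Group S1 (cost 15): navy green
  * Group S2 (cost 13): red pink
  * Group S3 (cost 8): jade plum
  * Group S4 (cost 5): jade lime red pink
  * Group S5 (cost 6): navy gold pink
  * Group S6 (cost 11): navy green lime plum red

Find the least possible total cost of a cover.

S4, S5, S6 together cover every element (S4 ∪ S5 ∪ S6 = {navy, jade, green, lime, plum, red, gold, pink}); total cost 5 + 6 + 11 = 22.
No covering selection has total cost below 22.

22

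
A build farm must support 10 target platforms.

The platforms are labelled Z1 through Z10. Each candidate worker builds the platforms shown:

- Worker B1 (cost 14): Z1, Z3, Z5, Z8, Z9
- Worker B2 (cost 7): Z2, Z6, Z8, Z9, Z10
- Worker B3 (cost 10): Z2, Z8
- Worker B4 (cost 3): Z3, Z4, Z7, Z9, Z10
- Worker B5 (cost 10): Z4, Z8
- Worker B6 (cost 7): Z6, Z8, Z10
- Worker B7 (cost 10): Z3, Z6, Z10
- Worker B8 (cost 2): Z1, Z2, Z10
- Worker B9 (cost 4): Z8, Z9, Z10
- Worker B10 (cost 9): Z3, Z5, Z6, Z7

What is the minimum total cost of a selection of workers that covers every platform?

18

B4, B8, B9, B10 together cover every platform (B4 ∪ B8 ∪ B9 ∪ B10 = {Z1, Z2, Z3, Z4, Z5, Z6, Z7, Z8, Z9, Z10}); total cost 3 + 2 + 4 + 9 = 18.
The greedy pick B4, B8, B2, B10 costs 21; no covering selection beats 18.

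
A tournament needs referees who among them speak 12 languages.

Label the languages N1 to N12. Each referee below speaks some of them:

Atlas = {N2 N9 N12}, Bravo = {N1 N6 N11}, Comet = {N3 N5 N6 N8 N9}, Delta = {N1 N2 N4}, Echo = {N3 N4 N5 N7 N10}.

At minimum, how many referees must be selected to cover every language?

Take {Atlas, Bravo, Comet, Echo}. Their union is {N1, N2, N3, N4, N5, N6, N7, N8, N9, N10, N11, N12}, which is all 12 languages.
Only Echo contains N7, so Echo is forced; the remaining 7 languages need at least 3 more referees (each remaining referee adds at most 3) — so at least 4 referees are needed, and 4 is optimal.

4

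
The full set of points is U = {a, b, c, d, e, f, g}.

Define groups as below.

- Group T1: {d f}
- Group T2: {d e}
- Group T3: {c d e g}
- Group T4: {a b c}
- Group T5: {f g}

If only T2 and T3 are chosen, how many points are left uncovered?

3

Union of T2, T3 = {c, d, e, g}.
Not covered: a, b, f — 3 points.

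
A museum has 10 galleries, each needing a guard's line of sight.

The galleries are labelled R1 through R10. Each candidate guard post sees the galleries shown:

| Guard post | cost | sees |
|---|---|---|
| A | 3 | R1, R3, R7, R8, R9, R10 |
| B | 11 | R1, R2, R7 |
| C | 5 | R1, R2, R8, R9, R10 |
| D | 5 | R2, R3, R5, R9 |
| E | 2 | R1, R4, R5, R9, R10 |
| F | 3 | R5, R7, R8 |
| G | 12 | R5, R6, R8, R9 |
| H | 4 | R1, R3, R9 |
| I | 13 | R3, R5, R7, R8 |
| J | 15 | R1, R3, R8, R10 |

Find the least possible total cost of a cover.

22

A, D, E, G together cover every gallery (A ∪ D ∪ E ∪ G = {R1, R2, R3, R4, R5, R6, R7, R8, R9, R10}); total cost 3 + 5 + 2 + 12 = 22.
No covering selection has total cost below 22.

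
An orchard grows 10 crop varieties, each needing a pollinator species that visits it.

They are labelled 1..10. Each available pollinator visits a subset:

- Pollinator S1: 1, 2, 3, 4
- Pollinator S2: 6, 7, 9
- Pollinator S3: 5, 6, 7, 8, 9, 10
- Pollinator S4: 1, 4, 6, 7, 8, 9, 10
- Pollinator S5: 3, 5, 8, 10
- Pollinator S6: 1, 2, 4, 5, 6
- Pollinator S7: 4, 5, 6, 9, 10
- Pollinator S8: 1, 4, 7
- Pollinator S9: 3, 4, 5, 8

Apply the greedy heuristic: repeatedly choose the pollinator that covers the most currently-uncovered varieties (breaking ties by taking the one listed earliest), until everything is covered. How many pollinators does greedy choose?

3

Greedy: pick S4 (covers 7 new) → pick S1 (covers 2 new) → pick S3 (covers 1 new). Total picks: 3.
(The true minimum cover uses only 2 pollinators, so greedy is not optimal here.)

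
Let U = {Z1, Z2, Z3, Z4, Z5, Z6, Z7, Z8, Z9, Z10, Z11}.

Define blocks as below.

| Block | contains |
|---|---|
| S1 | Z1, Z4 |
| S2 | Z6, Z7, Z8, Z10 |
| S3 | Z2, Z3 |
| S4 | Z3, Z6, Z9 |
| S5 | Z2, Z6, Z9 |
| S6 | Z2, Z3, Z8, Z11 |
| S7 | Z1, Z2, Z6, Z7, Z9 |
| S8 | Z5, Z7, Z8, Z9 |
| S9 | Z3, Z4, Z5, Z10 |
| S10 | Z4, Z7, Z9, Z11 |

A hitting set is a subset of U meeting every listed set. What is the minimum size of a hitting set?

Take H = {Z2, Z3, Z4, Z8}. Each listed block contains at least one of these, so H is a hitting set of size 4.
No choice of 3 elements meets every block, so 4 is the minimum.

4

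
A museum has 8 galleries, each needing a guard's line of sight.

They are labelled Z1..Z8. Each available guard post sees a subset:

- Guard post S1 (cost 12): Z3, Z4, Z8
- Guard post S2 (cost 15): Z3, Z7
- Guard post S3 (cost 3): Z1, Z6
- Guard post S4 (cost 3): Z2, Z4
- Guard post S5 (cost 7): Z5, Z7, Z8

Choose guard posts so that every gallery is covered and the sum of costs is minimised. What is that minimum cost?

S1, S3, S4, S5 together cover every gallery (S1 ∪ S3 ∪ S4 ∪ S5 = {Z1, Z2, Z3, Z4, Z5, Z6, Z7, Z8}); total cost 12 + 3 + 3 + 7 = 25.
No covering selection has total cost below 25.

25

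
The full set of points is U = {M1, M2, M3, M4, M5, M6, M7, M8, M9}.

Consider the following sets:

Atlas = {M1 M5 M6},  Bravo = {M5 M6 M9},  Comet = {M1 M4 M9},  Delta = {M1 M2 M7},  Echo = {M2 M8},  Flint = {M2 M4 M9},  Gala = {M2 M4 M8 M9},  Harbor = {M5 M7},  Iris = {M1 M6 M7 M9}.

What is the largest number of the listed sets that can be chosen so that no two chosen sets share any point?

3

Comet, Echo, Harbor are pairwise disjoint (Comet={M1,M4,M9}; Echo={M2,M8}; Harbor={M5,M7}).
Every remaining set overlaps one of these, and no 4 of the listed sets are pairwise disjoint, so 3 is the maximum.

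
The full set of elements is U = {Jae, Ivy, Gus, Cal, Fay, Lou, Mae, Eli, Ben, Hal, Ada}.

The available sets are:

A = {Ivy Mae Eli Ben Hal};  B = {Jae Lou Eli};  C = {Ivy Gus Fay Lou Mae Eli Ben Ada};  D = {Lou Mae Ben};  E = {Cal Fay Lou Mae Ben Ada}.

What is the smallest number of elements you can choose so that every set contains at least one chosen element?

The 2 elements {Jae, Ben} hit every set.
No single element lies in every set, so at least 2 are needed and 2 is optimal.

2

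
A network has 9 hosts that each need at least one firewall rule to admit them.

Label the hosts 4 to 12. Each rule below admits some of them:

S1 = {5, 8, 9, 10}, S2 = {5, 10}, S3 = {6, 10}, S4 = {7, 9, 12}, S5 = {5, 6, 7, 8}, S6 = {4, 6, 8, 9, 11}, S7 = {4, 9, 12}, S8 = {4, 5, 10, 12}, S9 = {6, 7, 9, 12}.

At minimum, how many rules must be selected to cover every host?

S1 and S6 and S9 together: S1 ∪ S6 ∪ S9 = {4, 5, 6, 7, 8, 9, 10, 11, 12} — every host is covered.
Only S6 contains 11, so S6 is forced; the remaining 4 hosts need at least 2 more rules (each remaining rule adds at most 3) — so at least 3 rules are needed, and 3 is optimal.

3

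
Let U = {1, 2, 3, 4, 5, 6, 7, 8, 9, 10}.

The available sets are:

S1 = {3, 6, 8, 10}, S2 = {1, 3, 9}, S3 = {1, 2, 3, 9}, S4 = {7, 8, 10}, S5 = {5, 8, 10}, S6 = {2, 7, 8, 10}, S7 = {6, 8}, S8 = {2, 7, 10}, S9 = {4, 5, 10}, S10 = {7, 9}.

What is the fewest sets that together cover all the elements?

S3, S7, S9, and S10 cover everything between them: the union {1, 2, 3, 4, 5, 6, 7, 8, 9, 10} is all of U.
No 3 of the 10 sets cover everything (all 120 combinations miss at least one element), so 4 is optimal.

4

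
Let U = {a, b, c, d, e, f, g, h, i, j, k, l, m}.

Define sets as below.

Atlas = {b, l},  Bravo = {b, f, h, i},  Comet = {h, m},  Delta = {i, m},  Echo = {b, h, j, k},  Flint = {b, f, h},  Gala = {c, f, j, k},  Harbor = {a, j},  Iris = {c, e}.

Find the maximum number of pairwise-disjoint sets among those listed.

Atlas, Delta, Harbor, Iris are pairwise disjoint (Atlas={b,l}; Delta={i,m}; Harbor={a,j}; Iris={c,e}).
Every remaining set overlaps one of these, and no 5 of the listed sets are pairwise disjoint, so 4 is the maximum.

4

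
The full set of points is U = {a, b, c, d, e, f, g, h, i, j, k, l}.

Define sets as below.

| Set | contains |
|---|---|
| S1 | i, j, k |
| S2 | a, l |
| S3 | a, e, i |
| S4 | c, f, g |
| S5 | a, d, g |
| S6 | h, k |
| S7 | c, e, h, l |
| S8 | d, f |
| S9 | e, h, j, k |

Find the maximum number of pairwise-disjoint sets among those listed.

S2, S4, S9 are pairwise disjoint (S2={a,l}; S4={c,f,g}; S9={e,h,j,k}).
Every remaining set overlaps one of these, and no 4 of the listed sets are pairwise disjoint, so 3 is the maximum.

3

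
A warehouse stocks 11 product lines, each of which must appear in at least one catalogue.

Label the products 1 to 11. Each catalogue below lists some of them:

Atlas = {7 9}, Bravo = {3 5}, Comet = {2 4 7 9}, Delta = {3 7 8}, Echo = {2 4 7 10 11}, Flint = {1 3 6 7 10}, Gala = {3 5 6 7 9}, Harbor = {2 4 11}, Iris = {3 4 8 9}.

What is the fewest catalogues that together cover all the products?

4

Take {Echo, Flint, Gala, Iris}. Their union is {1, 2, 3, 4, 5, 6, 7, 8, 9, 10, 11}, which is all 11 products.
No 3 of the 9 catalogues cover everything (all 84 combinations miss at least one product), so 4 is optimal.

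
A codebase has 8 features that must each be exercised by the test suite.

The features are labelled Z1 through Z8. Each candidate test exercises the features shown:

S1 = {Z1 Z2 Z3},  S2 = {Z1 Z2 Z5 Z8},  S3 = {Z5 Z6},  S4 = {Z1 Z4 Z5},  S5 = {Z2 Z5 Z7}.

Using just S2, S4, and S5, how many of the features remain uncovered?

Union of S2, S4, S5 = {Z1, Z2, Z4, Z5, Z7, Z8}.
Not covered: Z3, Z6 — 2 features.

2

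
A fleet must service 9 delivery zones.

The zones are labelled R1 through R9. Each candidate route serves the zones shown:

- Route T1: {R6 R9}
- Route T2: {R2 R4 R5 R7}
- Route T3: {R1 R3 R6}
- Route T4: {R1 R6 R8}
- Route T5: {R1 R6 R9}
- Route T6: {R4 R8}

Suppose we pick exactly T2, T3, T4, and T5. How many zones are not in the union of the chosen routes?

Union of T2, T3, T4, T5 = {R1, R2, R3, R4, R5, R6, R7, R8, R9} — that's every zone, so 0 are uncovered.

0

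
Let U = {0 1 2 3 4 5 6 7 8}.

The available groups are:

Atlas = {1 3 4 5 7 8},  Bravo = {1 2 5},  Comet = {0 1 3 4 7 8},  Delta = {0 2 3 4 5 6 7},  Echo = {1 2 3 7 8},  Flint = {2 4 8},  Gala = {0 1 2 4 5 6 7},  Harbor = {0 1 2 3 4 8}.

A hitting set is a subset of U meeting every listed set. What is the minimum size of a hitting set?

H = {2, 3} meets every group (each contains at least one member of H), and |H| = 2.
No single item lies in every group, so at least 2 are needed and 2 is optimal.

2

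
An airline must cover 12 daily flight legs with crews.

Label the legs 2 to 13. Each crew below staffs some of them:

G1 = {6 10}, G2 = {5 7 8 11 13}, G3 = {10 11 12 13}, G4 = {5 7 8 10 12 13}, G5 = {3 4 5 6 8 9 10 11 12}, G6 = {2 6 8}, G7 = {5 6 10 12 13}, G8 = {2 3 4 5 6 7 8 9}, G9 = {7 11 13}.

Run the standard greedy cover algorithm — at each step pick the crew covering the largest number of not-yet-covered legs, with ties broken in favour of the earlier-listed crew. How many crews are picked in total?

Greedy: pick G5 (covers 9 new) → pick G2 (covers 2 new) → pick G6 (covers 1 new). Total picks: 3.
(The true minimum cover uses only 2 crews, so greedy is not optimal here.)

3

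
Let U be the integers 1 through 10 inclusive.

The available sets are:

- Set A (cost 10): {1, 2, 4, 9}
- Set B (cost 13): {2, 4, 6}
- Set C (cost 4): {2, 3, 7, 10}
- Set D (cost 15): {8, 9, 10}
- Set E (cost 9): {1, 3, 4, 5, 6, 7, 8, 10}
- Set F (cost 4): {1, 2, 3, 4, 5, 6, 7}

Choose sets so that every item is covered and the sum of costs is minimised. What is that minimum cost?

19

D, F together cover every item (D ∪ F = {1, 2, 3, 4, 5, 6, 7, 8, 9, 10}); total cost 15 + 4 = 19.
The greedy pick F, C, D costs 23; no covering selection beats 19.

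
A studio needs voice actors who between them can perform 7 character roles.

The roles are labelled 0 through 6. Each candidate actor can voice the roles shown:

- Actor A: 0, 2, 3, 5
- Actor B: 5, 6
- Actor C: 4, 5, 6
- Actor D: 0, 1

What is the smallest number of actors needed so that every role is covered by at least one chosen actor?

3

Take {A, C, D}. Their union is {0, 1, 2, 3, 4, 5, 6}, which is all 7 roles.
Only D contains 1, so D is forced; the remaining 5 roles need at least 2 more actors (each remaining actor adds at most 3) — so at least 3 actors are needed, and 3 is optimal.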